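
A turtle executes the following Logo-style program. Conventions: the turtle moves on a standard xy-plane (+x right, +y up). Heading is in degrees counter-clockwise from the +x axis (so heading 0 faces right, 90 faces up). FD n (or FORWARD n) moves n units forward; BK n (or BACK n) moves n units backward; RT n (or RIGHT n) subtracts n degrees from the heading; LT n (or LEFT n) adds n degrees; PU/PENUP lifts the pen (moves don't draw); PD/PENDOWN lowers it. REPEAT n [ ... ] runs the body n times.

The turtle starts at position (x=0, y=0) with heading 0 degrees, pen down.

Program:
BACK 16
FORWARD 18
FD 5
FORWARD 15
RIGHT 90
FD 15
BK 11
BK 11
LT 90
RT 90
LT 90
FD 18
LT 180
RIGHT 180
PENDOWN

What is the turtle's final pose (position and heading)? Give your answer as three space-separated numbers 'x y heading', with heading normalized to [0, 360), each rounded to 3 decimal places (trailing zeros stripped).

Answer: 40 7 0

Derivation:
Executing turtle program step by step:
Start: pos=(0,0), heading=0, pen down
BK 16: (0,0) -> (-16,0) [heading=0, draw]
FD 18: (-16,0) -> (2,0) [heading=0, draw]
FD 5: (2,0) -> (7,0) [heading=0, draw]
FD 15: (7,0) -> (22,0) [heading=0, draw]
RT 90: heading 0 -> 270
FD 15: (22,0) -> (22,-15) [heading=270, draw]
BK 11: (22,-15) -> (22,-4) [heading=270, draw]
BK 11: (22,-4) -> (22,7) [heading=270, draw]
LT 90: heading 270 -> 0
RT 90: heading 0 -> 270
LT 90: heading 270 -> 0
FD 18: (22,7) -> (40,7) [heading=0, draw]
LT 180: heading 0 -> 180
RT 180: heading 180 -> 0
PD: pen down
Final: pos=(40,7), heading=0, 8 segment(s) drawn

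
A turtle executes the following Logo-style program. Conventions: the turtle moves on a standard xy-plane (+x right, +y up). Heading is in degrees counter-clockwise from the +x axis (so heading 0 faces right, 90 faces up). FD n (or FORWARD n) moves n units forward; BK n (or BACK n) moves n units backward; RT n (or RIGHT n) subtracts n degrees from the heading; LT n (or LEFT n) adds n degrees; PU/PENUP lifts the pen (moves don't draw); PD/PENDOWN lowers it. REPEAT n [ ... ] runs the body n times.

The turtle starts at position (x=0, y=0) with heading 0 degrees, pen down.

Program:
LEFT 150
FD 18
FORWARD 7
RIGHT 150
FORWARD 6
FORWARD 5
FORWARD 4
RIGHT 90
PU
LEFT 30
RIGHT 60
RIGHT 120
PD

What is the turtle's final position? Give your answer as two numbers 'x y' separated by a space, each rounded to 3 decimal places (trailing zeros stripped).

Answer: -6.651 12.5

Derivation:
Executing turtle program step by step:
Start: pos=(0,0), heading=0, pen down
LT 150: heading 0 -> 150
FD 18: (0,0) -> (-15.588,9) [heading=150, draw]
FD 7: (-15.588,9) -> (-21.651,12.5) [heading=150, draw]
RT 150: heading 150 -> 0
FD 6: (-21.651,12.5) -> (-15.651,12.5) [heading=0, draw]
FD 5: (-15.651,12.5) -> (-10.651,12.5) [heading=0, draw]
FD 4: (-10.651,12.5) -> (-6.651,12.5) [heading=0, draw]
RT 90: heading 0 -> 270
PU: pen up
LT 30: heading 270 -> 300
RT 60: heading 300 -> 240
RT 120: heading 240 -> 120
PD: pen down
Final: pos=(-6.651,12.5), heading=120, 5 segment(s) drawn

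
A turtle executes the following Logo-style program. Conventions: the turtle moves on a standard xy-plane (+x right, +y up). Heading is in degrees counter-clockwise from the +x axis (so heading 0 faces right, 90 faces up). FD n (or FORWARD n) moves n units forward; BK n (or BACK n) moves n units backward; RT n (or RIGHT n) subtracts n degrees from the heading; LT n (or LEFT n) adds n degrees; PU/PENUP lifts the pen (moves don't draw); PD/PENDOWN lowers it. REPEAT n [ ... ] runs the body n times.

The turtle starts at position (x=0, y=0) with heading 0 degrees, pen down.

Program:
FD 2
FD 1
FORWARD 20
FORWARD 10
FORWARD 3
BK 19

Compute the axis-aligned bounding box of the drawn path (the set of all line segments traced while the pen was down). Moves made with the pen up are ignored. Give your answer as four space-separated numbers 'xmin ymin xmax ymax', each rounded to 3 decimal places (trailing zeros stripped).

Executing turtle program step by step:
Start: pos=(0,0), heading=0, pen down
FD 2: (0,0) -> (2,0) [heading=0, draw]
FD 1: (2,0) -> (3,0) [heading=0, draw]
FD 20: (3,0) -> (23,0) [heading=0, draw]
FD 10: (23,0) -> (33,0) [heading=0, draw]
FD 3: (33,0) -> (36,0) [heading=0, draw]
BK 19: (36,0) -> (17,0) [heading=0, draw]
Final: pos=(17,0), heading=0, 6 segment(s) drawn

Segment endpoints: x in {0, 2, 3, 17, 23, 33, 36}, y in {0}
xmin=0, ymin=0, xmax=36, ymax=0

Answer: 0 0 36 0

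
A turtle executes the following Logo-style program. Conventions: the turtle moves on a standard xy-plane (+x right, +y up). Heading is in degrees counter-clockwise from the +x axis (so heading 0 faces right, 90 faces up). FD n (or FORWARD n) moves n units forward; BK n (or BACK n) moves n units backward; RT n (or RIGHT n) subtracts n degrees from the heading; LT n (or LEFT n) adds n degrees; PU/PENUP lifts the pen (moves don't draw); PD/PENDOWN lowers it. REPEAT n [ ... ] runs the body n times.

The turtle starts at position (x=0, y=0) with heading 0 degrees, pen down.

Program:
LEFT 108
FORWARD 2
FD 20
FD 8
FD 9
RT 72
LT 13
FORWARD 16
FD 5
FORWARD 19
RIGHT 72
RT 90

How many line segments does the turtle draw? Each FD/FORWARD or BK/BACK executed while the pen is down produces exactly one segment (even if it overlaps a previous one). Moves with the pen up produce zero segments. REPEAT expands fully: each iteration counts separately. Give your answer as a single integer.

Answer: 7

Derivation:
Executing turtle program step by step:
Start: pos=(0,0), heading=0, pen down
LT 108: heading 0 -> 108
FD 2: (0,0) -> (-0.618,1.902) [heading=108, draw]
FD 20: (-0.618,1.902) -> (-6.798,20.923) [heading=108, draw]
FD 8: (-6.798,20.923) -> (-9.271,28.532) [heading=108, draw]
FD 9: (-9.271,28.532) -> (-12.052,37.091) [heading=108, draw]
RT 72: heading 108 -> 36
LT 13: heading 36 -> 49
FD 16: (-12.052,37.091) -> (-1.555,49.167) [heading=49, draw]
FD 5: (-1.555,49.167) -> (1.726,52.94) [heading=49, draw]
FD 19: (1.726,52.94) -> (14.191,67.28) [heading=49, draw]
RT 72: heading 49 -> 337
RT 90: heading 337 -> 247
Final: pos=(14.191,67.28), heading=247, 7 segment(s) drawn
Segments drawn: 7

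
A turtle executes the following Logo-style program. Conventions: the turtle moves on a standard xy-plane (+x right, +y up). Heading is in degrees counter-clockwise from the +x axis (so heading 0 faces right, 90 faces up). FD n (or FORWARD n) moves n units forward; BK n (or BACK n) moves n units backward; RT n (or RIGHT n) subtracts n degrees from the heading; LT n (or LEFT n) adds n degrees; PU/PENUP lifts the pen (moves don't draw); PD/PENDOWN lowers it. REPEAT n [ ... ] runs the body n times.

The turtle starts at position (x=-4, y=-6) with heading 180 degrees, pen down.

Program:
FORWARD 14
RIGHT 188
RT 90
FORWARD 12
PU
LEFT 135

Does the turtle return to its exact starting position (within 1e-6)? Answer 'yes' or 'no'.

Executing turtle program step by step:
Start: pos=(-4,-6), heading=180, pen down
FD 14: (-4,-6) -> (-18,-6) [heading=180, draw]
RT 188: heading 180 -> 352
RT 90: heading 352 -> 262
FD 12: (-18,-6) -> (-19.67,-17.883) [heading=262, draw]
PU: pen up
LT 135: heading 262 -> 37
Final: pos=(-19.67,-17.883), heading=37, 2 segment(s) drawn

Start position: (-4, -6)
Final position: (-19.67, -17.883)
Distance = 19.666; >= 1e-6 -> NOT closed

Answer: no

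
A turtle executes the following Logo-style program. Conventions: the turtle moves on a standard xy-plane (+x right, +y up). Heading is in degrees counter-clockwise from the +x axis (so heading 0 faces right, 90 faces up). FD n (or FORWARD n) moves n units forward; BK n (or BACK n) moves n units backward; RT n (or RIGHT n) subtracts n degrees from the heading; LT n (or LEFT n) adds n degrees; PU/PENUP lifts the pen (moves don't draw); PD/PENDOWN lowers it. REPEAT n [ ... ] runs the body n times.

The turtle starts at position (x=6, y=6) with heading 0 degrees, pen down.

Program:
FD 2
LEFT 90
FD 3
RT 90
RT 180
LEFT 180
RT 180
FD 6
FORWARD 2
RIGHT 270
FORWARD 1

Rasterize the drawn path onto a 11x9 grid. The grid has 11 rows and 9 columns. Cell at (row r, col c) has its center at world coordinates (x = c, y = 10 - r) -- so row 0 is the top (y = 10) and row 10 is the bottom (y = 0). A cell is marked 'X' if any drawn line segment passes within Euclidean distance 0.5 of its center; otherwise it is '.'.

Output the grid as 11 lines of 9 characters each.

Answer: .........
XXXXXXXXX
X.......X
........X
......XXX
.........
.........
.........
.........
.........
.........

Derivation:
Segment 0: (6,6) -> (8,6)
Segment 1: (8,6) -> (8,9)
Segment 2: (8,9) -> (2,9)
Segment 3: (2,9) -> (0,9)
Segment 4: (0,9) -> (0,8)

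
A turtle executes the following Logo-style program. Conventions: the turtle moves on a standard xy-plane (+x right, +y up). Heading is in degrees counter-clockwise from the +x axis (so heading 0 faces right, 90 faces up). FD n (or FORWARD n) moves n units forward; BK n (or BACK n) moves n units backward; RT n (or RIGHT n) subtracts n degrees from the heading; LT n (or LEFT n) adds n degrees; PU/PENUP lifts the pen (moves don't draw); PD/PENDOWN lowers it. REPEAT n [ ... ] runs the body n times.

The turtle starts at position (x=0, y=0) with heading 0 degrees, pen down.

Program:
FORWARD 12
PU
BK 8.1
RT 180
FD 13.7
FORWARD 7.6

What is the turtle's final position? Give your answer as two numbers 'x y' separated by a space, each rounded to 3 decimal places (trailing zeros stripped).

Executing turtle program step by step:
Start: pos=(0,0), heading=0, pen down
FD 12: (0,0) -> (12,0) [heading=0, draw]
PU: pen up
BK 8.1: (12,0) -> (3.9,0) [heading=0, move]
RT 180: heading 0 -> 180
FD 13.7: (3.9,0) -> (-9.8,0) [heading=180, move]
FD 7.6: (-9.8,0) -> (-17.4,0) [heading=180, move]
Final: pos=(-17.4,0), heading=180, 1 segment(s) drawn

Answer: -17.4 0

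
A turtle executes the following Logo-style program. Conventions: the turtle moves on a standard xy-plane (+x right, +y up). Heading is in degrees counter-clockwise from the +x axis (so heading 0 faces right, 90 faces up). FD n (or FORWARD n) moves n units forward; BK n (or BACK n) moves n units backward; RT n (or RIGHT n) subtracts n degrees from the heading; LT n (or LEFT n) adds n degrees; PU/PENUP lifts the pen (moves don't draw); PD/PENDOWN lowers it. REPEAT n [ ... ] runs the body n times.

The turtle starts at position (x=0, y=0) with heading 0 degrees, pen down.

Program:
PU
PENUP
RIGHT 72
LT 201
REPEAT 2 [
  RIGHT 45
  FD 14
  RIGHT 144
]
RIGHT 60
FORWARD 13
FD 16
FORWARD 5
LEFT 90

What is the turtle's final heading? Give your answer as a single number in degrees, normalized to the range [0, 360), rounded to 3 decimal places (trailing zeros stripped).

Answer: 141

Derivation:
Executing turtle program step by step:
Start: pos=(0,0), heading=0, pen down
PU: pen up
PU: pen up
RT 72: heading 0 -> 288
LT 201: heading 288 -> 129
REPEAT 2 [
  -- iteration 1/2 --
  RT 45: heading 129 -> 84
  FD 14: (0,0) -> (1.463,13.923) [heading=84, move]
  RT 144: heading 84 -> 300
  -- iteration 2/2 --
  RT 45: heading 300 -> 255
  FD 14: (1.463,13.923) -> (-2.16,0.4) [heading=255, move]
  RT 144: heading 255 -> 111
]
RT 60: heading 111 -> 51
FD 13: (-2.16,0.4) -> (6.021,10.503) [heading=51, move]
FD 16: (6.021,10.503) -> (16.09,22.938) [heading=51, move]
FD 5: (16.09,22.938) -> (19.237,26.823) [heading=51, move]
LT 90: heading 51 -> 141
Final: pos=(19.237,26.823), heading=141, 0 segment(s) drawn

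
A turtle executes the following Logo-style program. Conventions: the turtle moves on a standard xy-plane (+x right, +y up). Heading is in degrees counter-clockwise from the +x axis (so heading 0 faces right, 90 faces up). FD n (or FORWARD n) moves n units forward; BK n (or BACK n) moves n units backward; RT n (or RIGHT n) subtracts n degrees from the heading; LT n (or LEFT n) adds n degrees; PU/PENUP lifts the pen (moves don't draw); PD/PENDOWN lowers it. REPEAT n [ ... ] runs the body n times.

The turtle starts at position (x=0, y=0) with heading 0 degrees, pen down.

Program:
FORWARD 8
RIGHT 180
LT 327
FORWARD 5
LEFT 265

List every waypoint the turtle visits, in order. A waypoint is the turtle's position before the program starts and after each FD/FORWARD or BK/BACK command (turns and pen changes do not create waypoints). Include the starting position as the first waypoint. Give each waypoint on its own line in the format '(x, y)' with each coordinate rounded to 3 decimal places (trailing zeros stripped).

Answer: (0, 0)
(8, 0)
(3.807, 2.723)

Derivation:
Executing turtle program step by step:
Start: pos=(0,0), heading=0, pen down
FD 8: (0,0) -> (8,0) [heading=0, draw]
RT 180: heading 0 -> 180
LT 327: heading 180 -> 147
FD 5: (8,0) -> (3.807,2.723) [heading=147, draw]
LT 265: heading 147 -> 52
Final: pos=(3.807,2.723), heading=52, 2 segment(s) drawn
Waypoints (3 total):
(0, 0)
(8, 0)
(3.807, 2.723)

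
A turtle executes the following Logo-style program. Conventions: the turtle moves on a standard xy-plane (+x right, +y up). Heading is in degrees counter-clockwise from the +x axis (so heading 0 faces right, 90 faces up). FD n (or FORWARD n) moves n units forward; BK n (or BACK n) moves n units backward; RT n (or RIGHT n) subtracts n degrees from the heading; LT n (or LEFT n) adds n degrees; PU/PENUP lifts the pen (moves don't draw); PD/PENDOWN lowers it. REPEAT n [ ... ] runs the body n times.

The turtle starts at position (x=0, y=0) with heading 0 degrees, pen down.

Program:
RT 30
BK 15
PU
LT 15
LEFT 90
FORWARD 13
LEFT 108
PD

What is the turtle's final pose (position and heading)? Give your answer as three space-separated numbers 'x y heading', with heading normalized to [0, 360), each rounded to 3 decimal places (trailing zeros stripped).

Executing turtle program step by step:
Start: pos=(0,0), heading=0, pen down
RT 30: heading 0 -> 330
BK 15: (0,0) -> (-12.99,7.5) [heading=330, draw]
PU: pen up
LT 15: heading 330 -> 345
LT 90: heading 345 -> 75
FD 13: (-12.99,7.5) -> (-9.626,20.057) [heading=75, move]
LT 108: heading 75 -> 183
PD: pen down
Final: pos=(-9.626,20.057), heading=183, 1 segment(s) drawn

Answer: -9.626 20.057 183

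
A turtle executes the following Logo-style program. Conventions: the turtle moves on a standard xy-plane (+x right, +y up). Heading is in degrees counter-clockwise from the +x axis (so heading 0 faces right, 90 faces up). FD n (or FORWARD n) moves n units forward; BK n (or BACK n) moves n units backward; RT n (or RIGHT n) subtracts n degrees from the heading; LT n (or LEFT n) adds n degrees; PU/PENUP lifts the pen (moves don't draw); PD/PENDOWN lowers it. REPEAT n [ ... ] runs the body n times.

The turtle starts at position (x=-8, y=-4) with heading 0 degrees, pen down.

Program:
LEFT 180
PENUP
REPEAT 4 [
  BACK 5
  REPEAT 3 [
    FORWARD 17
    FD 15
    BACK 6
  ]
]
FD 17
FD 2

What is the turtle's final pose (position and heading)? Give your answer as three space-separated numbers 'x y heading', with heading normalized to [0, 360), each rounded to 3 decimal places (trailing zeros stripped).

Executing turtle program step by step:
Start: pos=(-8,-4), heading=0, pen down
LT 180: heading 0 -> 180
PU: pen up
REPEAT 4 [
  -- iteration 1/4 --
  BK 5: (-8,-4) -> (-3,-4) [heading=180, move]
  REPEAT 3 [
    -- iteration 1/3 --
    FD 17: (-3,-4) -> (-20,-4) [heading=180, move]
    FD 15: (-20,-4) -> (-35,-4) [heading=180, move]
    BK 6: (-35,-4) -> (-29,-4) [heading=180, move]
    -- iteration 2/3 --
    FD 17: (-29,-4) -> (-46,-4) [heading=180, move]
    FD 15: (-46,-4) -> (-61,-4) [heading=180, move]
    BK 6: (-61,-4) -> (-55,-4) [heading=180, move]
    -- iteration 3/3 --
    FD 17: (-55,-4) -> (-72,-4) [heading=180, move]
    FD 15: (-72,-4) -> (-87,-4) [heading=180, move]
    BK 6: (-87,-4) -> (-81,-4) [heading=180, move]
  ]
  -- iteration 2/4 --
  BK 5: (-81,-4) -> (-76,-4) [heading=180, move]
  REPEAT 3 [
    -- iteration 1/3 --
    FD 17: (-76,-4) -> (-93,-4) [heading=180, move]
    FD 15: (-93,-4) -> (-108,-4) [heading=180, move]
    BK 6: (-108,-4) -> (-102,-4) [heading=180, move]
    -- iteration 2/3 --
    FD 17: (-102,-4) -> (-119,-4) [heading=180, move]
    FD 15: (-119,-4) -> (-134,-4) [heading=180, move]
    BK 6: (-134,-4) -> (-128,-4) [heading=180, move]
    -- iteration 3/3 --
    FD 17: (-128,-4) -> (-145,-4) [heading=180, move]
    FD 15: (-145,-4) -> (-160,-4) [heading=180, move]
    BK 6: (-160,-4) -> (-154,-4) [heading=180, move]
  ]
  -- iteration 3/4 --
  BK 5: (-154,-4) -> (-149,-4) [heading=180, move]
  REPEAT 3 [
    -- iteration 1/3 --
    FD 17: (-149,-4) -> (-166,-4) [heading=180, move]
    FD 15: (-166,-4) -> (-181,-4) [heading=180, move]
    BK 6: (-181,-4) -> (-175,-4) [heading=180, move]
    -- iteration 2/3 --
    FD 17: (-175,-4) -> (-192,-4) [heading=180, move]
    FD 15: (-192,-4) -> (-207,-4) [heading=180, move]
    BK 6: (-207,-4) -> (-201,-4) [heading=180, move]
    -- iteration 3/3 --
    FD 17: (-201,-4) -> (-218,-4) [heading=180, move]
    FD 15: (-218,-4) -> (-233,-4) [heading=180, move]
    BK 6: (-233,-4) -> (-227,-4) [heading=180, move]
  ]
  -- iteration 4/4 --
  BK 5: (-227,-4) -> (-222,-4) [heading=180, move]
  REPEAT 3 [
    -- iteration 1/3 --
    FD 17: (-222,-4) -> (-239,-4) [heading=180, move]
    FD 15: (-239,-4) -> (-254,-4) [heading=180, move]
    BK 6: (-254,-4) -> (-248,-4) [heading=180, move]
    -- iteration 2/3 --
    FD 17: (-248,-4) -> (-265,-4) [heading=180, move]
    FD 15: (-265,-4) -> (-280,-4) [heading=180, move]
    BK 6: (-280,-4) -> (-274,-4) [heading=180, move]
    -- iteration 3/3 --
    FD 17: (-274,-4) -> (-291,-4) [heading=180, move]
    FD 15: (-291,-4) -> (-306,-4) [heading=180, move]
    BK 6: (-306,-4) -> (-300,-4) [heading=180, move]
  ]
]
FD 17: (-300,-4) -> (-317,-4) [heading=180, move]
FD 2: (-317,-4) -> (-319,-4) [heading=180, move]
Final: pos=(-319,-4), heading=180, 0 segment(s) drawn

Answer: -319 -4 180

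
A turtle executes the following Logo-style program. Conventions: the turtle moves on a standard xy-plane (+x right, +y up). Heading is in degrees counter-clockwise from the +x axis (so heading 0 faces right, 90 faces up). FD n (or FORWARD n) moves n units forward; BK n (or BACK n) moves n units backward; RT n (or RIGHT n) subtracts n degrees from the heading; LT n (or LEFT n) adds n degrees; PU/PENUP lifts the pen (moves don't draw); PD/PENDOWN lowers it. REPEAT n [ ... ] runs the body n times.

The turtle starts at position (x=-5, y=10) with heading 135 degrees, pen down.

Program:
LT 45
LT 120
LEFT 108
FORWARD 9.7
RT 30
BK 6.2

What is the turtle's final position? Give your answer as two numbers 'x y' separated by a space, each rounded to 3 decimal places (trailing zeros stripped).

Answer: -4.406 15.293

Derivation:
Executing turtle program step by step:
Start: pos=(-5,10), heading=135, pen down
LT 45: heading 135 -> 180
LT 120: heading 180 -> 300
LT 108: heading 300 -> 48
FD 9.7: (-5,10) -> (1.491,17.209) [heading=48, draw]
RT 30: heading 48 -> 18
BK 6.2: (1.491,17.209) -> (-4.406,15.293) [heading=18, draw]
Final: pos=(-4.406,15.293), heading=18, 2 segment(s) drawn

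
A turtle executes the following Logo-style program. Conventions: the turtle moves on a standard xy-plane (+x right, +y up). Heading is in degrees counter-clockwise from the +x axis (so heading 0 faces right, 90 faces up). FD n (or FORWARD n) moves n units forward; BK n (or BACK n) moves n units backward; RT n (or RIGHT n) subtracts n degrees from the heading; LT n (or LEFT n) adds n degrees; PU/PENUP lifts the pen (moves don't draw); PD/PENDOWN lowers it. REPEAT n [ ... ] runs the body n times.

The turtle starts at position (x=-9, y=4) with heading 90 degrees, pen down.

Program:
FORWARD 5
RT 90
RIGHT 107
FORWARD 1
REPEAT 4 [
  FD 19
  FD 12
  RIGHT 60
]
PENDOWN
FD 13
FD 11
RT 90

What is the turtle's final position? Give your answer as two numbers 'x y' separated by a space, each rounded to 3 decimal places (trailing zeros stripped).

Answer: -37.255 29.141

Derivation:
Executing turtle program step by step:
Start: pos=(-9,4), heading=90, pen down
FD 5: (-9,4) -> (-9,9) [heading=90, draw]
RT 90: heading 90 -> 0
RT 107: heading 0 -> 253
FD 1: (-9,9) -> (-9.292,8.044) [heading=253, draw]
REPEAT 4 [
  -- iteration 1/4 --
  FD 19: (-9.292,8.044) -> (-14.847,-10.126) [heading=253, draw]
  FD 12: (-14.847,-10.126) -> (-18.356,-21.602) [heading=253, draw]
  RT 60: heading 253 -> 193
  -- iteration 2/4 --
  FD 19: (-18.356,-21.602) -> (-36.869,-25.876) [heading=193, draw]
  FD 12: (-36.869,-25.876) -> (-48.561,-28.575) [heading=193, draw]
  RT 60: heading 193 -> 133
  -- iteration 3/4 --
  FD 19: (-48.561,-28.575) -> (-61.519,-14.68) [heading=133, draw]
  FD 12: (-61.519,-14.68) -> (-69.703,-5.903) [heading=133, draw]
  RT 60: heading 133 -> 73
  -- iteration 4/4 --
  FD 19: (-69.703,-5.903) -> (-64.148,12.267) [heading=73, draw]
  FD 12: (-64.148,12.267) -> (-60.64,23.742) [heading=73, draw]
  RT 60: heading 73 -> 13
]
PD: pen down
FD 13: (-60.64,23.742) -> (-47.973,26.667) [heading=13, draw]
FD 11: (-47.973,26.667) -> (-37.255,29.141) [heading=13, draw]
RT 90: heading 13 -> 283
Final: pos=(-37.255,29.141), heading=283, 12 segment(s) drawn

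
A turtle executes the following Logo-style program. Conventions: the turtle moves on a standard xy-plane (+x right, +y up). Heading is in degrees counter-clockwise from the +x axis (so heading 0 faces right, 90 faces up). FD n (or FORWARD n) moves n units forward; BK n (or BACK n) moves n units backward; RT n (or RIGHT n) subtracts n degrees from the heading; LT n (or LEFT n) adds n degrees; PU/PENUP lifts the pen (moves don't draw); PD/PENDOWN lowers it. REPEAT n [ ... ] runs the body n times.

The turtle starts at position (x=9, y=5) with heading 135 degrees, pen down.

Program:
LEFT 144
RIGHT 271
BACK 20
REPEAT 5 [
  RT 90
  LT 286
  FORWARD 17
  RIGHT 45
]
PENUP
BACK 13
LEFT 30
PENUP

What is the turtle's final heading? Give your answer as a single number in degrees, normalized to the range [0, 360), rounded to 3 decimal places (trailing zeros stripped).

Executing turtle program step by step:
Start: pos=(9,5), heading=135, pen down
LT 144: heading 135 -> 279
RT 271: heading 279 -> 8
BK 20: (9,5) -> (-10.805,2.217) [heading=8, draw]
REPEAT 5 [
  -- iteration 1/5 --
  RT 90: heading 8 -> 278
  LT 286: heading 278 -> 204
  FD 17: (-10.805,2.217) -> (-26.336,-4.698) [heading=204, draw]
  RT 45: heading 204 -> 159
  -- iteration 2/5 --
  RT 90: heading 159 -> 69
  LT 286: heading 69 -> 355
  FD 17: (-26.336,-4.698) -> (-9.4,-6.18) [heading=355, draw]
  RT 45: heading 355 -> 310
  -- iteration 3/5 --
  RT 90: heading 310 -> 220
  LT 286: heading 220 -> 146
  FD 17: (-9.4,-6.18) -> (-23.494,3.327) [heading=146, draw]
  RT 45: heading 146 -> 101
  -- iteration 4/5 --
  RT 90: heading 101 -> 11
  LT 286: heading 11 -> 297
  FD 17: (-23.494,3.327) -> (-15.776,-11.82) [heading=297, draw]
  RT 45: heading 297 -> 252
  -- iteration 5/5 --
  RT 90: heading 252 -> 162
  LT 286: heading 162 -> 88
  FD 17: (-15.776,-11.82) -> (-15.183,5.169) [heading=88, draw]
  RT 45: heading 88 -> 43
]
PU: pen up
BK 13: (-15.183,5.169) -> (-24.69,-3.697) [heading=43, move]
LT 30: heading 43 -> 73
PU: pen up
Final: pos=(-24.69,-3.697), heading=73, 6 segment(s) drawn

Answer: 73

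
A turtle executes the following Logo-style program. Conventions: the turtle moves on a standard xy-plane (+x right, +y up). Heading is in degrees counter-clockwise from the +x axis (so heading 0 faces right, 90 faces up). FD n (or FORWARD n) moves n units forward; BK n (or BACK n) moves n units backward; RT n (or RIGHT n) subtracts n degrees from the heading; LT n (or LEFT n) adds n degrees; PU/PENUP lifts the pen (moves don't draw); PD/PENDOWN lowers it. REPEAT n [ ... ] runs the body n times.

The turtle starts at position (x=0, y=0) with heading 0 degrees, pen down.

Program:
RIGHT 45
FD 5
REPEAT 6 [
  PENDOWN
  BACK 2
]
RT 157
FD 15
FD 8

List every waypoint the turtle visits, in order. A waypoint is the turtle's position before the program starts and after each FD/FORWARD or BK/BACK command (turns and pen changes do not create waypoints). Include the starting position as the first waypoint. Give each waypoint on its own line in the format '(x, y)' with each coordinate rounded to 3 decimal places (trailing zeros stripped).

Answer: (0, 0)
(3.536, -3.536)
(2.121, -2.121)
(0.707, -0.707)
(-0.707, 0.707)
(-2.121, 2.121)
(-3.536, 3.536)
(-4.95, 4.95)
(-18.858, 10.569)
(-26.275, 13.566)

Derivation:
Executing turtle program step by step:
Start: pos=(0,0), heading=0, pen down
RT 45: heading 0 -> 315
FD 5: (0,0) -> (3.536,-3.536) [heading=315, draw]
REPEAT 6 [
  -- iteration 1/6 --
  PD: pen down
  BK 2: (3.536,-3.536) -> (2.121,-2.121) [heading=315, draw]
  -- iteration 2/6 --
  PD: pen down
  BK 2: (2.121,-2.121) -> (0.707,-0.707) [heading=315, draw]
  -- iteration 3/6 --
  PD: pen down
  BK 2: (0.707,-0.707) -> (-0.707,0.707) [heading=315, draw]
  -- iteration 4/6 --
  PD: pen down
  BK 2: (-0.707,0.707) -> (-2.121,2.121) [heading=315, draw]
  -- iteration 5/6 --
  PD: pen down
  BK 2: (-2.121,2.121) -> (-3.536,3.536) [heading=315, draw]
  -- iteration 6/6 --
  PD: pen down
  BK 2: (-3.536,3.536) -> (-4.95,4.95) [heading=315, draw]
]
RT 157: heading 315 -> 158
FD 15: (-4.95,4.95) -> (-18.858,10.569) [heading=158, draw]
FD 8: (-18.858,10.569) -> (-26.275,13.566) [heading=158, draw]
Final: pos=(-26.275,13.566), heading=158, 9 segment(s) drawn
Waypoints (10 total):
(0, 0)
(3.536, -3.536)
(2.121, -2.121)
(0.707, -0.707)
(-0.707, 0.707)
(-2.121, 2.121)
(-3.536, 3.536)
(-4.95, 4.95)
(-18.858, 10.569)
(-26.275, 13.566)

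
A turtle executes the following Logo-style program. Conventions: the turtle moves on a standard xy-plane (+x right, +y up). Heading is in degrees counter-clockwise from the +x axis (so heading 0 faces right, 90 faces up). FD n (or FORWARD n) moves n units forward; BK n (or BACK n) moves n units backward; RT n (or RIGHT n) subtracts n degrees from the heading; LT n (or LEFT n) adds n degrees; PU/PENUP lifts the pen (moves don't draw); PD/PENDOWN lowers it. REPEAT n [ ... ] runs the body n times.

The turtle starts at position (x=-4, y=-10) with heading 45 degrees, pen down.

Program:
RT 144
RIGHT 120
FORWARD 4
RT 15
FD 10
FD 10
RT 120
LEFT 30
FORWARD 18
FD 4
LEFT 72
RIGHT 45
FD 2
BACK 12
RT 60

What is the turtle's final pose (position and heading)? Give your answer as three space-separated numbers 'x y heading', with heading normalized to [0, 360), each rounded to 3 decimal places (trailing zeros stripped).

Answer: -5.606 12.719 3

Derivation:
Executing turtle program step by step:
Start: pos=(-4,-10), heading=45, pen down
RT 144: heading 45 -> 261
RT 120: heading 261 -> 141
FD 4: (-4,-10) -> (-7.109,-7.483) [heading=141, draw]
RT 15: heading 141 -> 126
FD 10: (-7.109,-7.483) -> (-12.986,0.607) [heading=126, draw]
FD 10: (-12.986,0.607) -> (-18.864,8.698) [heading=126, draw]
RT 120: heading 126 -> 6
LT 30: heading 6 -> 36
FD 18: (-18.864,8.698) -> (-4.302,19.278) [heading=36, draw]
FD 4: (-4.302,19.278) -> (-1.066,21.629) [heading=36, draw]
LT 72: heading 36 -> 108
RT 45: heading 108 -> 63
FD 2: (-1.066,21.629) -> (-0.158,23.411) [heading=63, draw]
BK 12: (-0.158,23.411) -> (-5.606,12.719) [heading=63, draw]
RT 60: heading 63 -> 3
Final: pos=(-5.606,12.719), heading=3, 7 segment(s) drawn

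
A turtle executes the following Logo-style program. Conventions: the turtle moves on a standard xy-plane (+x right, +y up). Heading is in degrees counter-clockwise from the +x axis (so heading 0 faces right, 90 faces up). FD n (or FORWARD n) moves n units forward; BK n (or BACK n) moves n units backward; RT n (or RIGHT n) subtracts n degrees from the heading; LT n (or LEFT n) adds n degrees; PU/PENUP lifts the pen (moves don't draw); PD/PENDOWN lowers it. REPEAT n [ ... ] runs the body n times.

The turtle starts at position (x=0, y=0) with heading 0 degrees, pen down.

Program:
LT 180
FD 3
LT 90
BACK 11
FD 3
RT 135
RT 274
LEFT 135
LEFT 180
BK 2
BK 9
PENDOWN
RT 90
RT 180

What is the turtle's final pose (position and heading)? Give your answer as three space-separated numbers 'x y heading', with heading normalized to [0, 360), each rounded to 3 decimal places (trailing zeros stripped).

Answer: 7.973 7.233 266

Derivation:
Executing turtle program step by step:
Start: pos=(0,0), heading=0, pen down
LT 180: heading 0 -> 180
FD 3: (0,0) -> (-3,0) [heading=180, draw]
LT 90: heading 180 -> 270
BK 11: (-3,0) -> (-3,11) [heading=270, draw]
FD 3: (-3,11) -> (-3,8) [heading=270, draw]
RT 135: heading 270 -> 135
RT 274: heading 135 -> 221
LT 135: heading 221 -> 356
LT 180: heading 356 -> 176
BK 2: (-3,8) -> (-1.005,7.86) [heading=176, draw]
BK 9: (-1.005,7.86) -> (7.973,7.233) [heading=176, draw]
PD: pen down
RT 90: heading 176 -> 86
RT 180: heading 86 -> 266
Final: pos=(7.973,7.233), heading=266, 5 segment(s) drawn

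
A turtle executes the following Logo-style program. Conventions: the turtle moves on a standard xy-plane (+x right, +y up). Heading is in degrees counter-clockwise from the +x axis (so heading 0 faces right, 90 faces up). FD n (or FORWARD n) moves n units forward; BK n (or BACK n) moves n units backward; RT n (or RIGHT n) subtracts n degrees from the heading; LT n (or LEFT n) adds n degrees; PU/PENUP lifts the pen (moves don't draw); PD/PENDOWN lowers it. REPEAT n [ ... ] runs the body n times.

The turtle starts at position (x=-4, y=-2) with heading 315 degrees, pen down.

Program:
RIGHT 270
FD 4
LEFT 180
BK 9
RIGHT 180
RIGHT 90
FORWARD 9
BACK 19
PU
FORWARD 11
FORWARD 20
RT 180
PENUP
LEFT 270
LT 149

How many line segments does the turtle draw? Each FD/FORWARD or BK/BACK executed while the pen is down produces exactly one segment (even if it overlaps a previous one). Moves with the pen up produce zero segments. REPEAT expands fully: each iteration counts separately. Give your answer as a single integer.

Executing turtle program step by step:
Start: pos=(-4,-2), heading=315, pen down
RT 270: heading 315 -> 45
FD 4: (-4,-2) -> (-1.172,0.828) [heading=45, draw]
LT 180: heading 45 -> 225
BK 9: (-1.172,0.828) -> (5.192,7.192) [heading=225, draw]
RT 180: heading 225 -> 45
RT 90: heading 45 -> 315
FD 9: (5.192,7.192) -> (11.556,0.828) [heading=315, draw]
BK 19: (11.556,0.828) -> (-1.879,14.263) [heading=315, draw]
PU: pen up
FD 11: (-1.879,14.263) -> (5.899,6.485) [heading=315, move]
FD 20: (5.899,6.485) -> (20.042,-7.657) [heading=315, move]
RT 180: heading 315 -> 135
PU: pen up
LT 270: heading 135 -> 45
LT 149: heading 45 -> 194
Final: pos=(20.042,-7.657), heading=194, 4 segment(s) drawn
Segments drawn: 4

Answer: 4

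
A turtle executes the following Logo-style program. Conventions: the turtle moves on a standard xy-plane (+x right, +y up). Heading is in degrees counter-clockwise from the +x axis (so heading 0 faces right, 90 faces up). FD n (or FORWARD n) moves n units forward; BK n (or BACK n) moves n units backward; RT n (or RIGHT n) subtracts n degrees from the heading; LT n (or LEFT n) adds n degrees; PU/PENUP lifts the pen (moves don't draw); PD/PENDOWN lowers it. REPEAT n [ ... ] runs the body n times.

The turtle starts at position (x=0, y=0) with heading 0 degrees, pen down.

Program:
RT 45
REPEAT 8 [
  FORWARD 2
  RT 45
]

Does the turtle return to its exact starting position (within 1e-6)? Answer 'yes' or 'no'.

Executing turtle program step by step:
Start: pos=(0,0), heading=0, pen down
RT 45: heading 0 -> 315
REPEAT 8 [
  -- iteration 1/8 --
  FD 2: (0,0) -> (1.414,-1.414) [heading=315, draw]
  RT 45: heading 315 -> 270
  -- iteration 2/8 --
  FD 2: (1.414,-1.414) -> (1.414,-3.414) [heading=270, draw]
  RT 45: heading 270 -> 225
  -- iteration 3/8 --
  FD 2: (1.414,-3.414) -> (0,-4.828) [heading=225, draw]
  RT 45: heading 225 -> 180
  -- iteration 4/8 --
  FD 2: (0,-4.828) -> (-2,-4.828) [heading=180, draw]
  RT 45: heading 180 -> 135
  -- iteration 5/8 --
  FD 2: (-2,-4.828) -> (-3.414,-3.414) [heading=135, draw]
  RT 45: heading 135 -> 90
  -- iteration 6/8 --
  FD 2: (-3.414,-3.414) -> (-3.414,-1.414) [heading=90, draw]
  RT 45: heading 90 -> 45
  -- iteration 7/8 --
  FD 2: (-3.414,-1.414) -> (-2,0) [heading=45, draw]
  RT 45: heading 45 -> 0
  -- iteration 8/8 --
  FD 2: (-2,0) -> (0,0) [heading=0, draw]
  RT 45: heading 0 -> 315
]
Final: pos=(0,0), heading=315, 8 segment(s) drawn

Start position: (0, 0)
Final position: (0, 0)
Distance = 0; < 1e-6 -> CLOSED

Answer: yes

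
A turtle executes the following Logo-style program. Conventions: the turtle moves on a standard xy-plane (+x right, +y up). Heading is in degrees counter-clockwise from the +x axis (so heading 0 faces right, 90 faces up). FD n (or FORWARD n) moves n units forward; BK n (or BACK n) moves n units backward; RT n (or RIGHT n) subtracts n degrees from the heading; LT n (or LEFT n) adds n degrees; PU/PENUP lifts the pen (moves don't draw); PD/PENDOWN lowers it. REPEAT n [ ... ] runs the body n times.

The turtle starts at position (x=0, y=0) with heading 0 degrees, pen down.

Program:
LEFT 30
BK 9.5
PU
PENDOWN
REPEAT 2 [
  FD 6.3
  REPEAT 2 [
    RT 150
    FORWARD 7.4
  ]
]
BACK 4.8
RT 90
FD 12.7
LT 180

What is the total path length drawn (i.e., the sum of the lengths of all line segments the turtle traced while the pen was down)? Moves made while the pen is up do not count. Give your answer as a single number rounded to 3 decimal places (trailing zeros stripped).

Executing turtle program step by step:
Start: pos=(0,0), heading=0, pen down
LT 30: heading 0 -> 30
BK 9.5: (0,0) -> (-8.227,-4.75) [heading=30, draw]
PU: pen up
PD: pen down
REPEAT 2 [
  -- iteration 1/2 --
  FD 6.3: (-8.227,-4.75) -> (-2.771,-1.6) [heading=30, draw]
  REPEAT 2 [
    -- iteration 1/2 --
    RT 150: heading 30 -> 240
    FD 7.4: (-2.771,-1.6) -> (-6.471,-8.009) [heading=240, draw]
    -- iteration 2/2 --
    RT 150: heading 240 -> 90
    FD 7.4: (-6.471,-8.009) -> (-6.471,-0.609) [heading=90, draw]
  ]
  -- iteration 2/2 --
  FD 6.3: (-6.471,-0.609) -> (-6.471,5.691) [heading=90, draw]
  REPEAT 2 [
    -- iteration 1/2 --
    RT 150: heading 90 -> 300
    FD 7.4: (-6.471,5.691) -> (-2.771,-0.717) [heading=300, draw]
    -- iteration 2/2 --
    RT 150: heading 300 -> 150
    FD 7.4: (-2.771,-0.717) -> (-9.18,2.983) [heading=150, draw]
  ]
]
BK 4.8: (-9.18,2.983) -> (-5.023,0.583) [heading=150, draw]
RT 90: heading 150 -> 60
FD 12.7: (-5.023,0.583) -> (1.327,11.581) [heading=60, draw]
LT 180: heading 60 -> 240
Final: pos=(1.327,11.581), heading=240, 9 segment(s) drawn

Segment lengths:
  seg 1: (0,0) -> (-8.227,-4.75), length = 9.5
  seg 2: (-8.227,-4.75) -> (-2.771,-1.6), length = 6.3
  seg 3: (-2.771,-1.6) -> (-6.471,-8.009), length = 7.4
  seg 4: (-6.471,-8.009) -> (-6.471,-0.609), length = 7.4
  seg 5: (-6.471,-0.609) -> (-6.471,5.691), length = 6.3
  seg 6: (-6.471,5.691) -> (-2.771,-0.717), length = 7.4
  seg 7: (-2.771,-0.717) -> (-9.18,2.983), length = 7.4
  seg 8: (-9.18,2.983) -> (-5.023,0.583), length = 4.8
  seg 9: (-5.023,0.583) -> (1.327,11.581), length = 12.7
Total = 69.2

Answer: 69.2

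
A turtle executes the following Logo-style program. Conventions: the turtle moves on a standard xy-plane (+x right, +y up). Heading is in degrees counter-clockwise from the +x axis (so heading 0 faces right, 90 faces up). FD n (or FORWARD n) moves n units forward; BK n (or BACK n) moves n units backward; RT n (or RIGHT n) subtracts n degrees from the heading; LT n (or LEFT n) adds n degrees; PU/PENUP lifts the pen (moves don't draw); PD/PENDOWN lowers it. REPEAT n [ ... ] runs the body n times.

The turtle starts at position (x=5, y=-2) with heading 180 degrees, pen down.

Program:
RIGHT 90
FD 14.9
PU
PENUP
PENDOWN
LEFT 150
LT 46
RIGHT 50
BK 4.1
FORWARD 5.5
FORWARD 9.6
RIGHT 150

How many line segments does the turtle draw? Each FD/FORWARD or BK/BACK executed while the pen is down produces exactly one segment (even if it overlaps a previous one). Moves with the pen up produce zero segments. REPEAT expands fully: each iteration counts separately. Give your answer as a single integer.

Executing turtle program step by step:
Start: pos=(5,-2), heading=180, pen down
RT 90: heading 180 -> 90
FD 14.9: (5,-2) -> (5,12.9) [heading=90, draw]
PU: pen up
PU: pen up
PD: pen down
LT 150: heading 90 -> 240
LT 46: heading 240 -> 286
RT 50: heading 286 -> 236
BK 4.1: (5,12.9) -> (7.293,16.299) [heading=236, draw]
FD 5.5: (7.293,16.299) -> (4.217,11.739) [heading=236, draw]
FD 9.6: (4.217,11.739) -> (-1.151,3.781) [heading=236, draw]
RT 150: heading 236 -> 86
Final: pos=(-1.151,3.781), heading=86, 4 segment(s) drawn
Segments drawn: 4

Answer: 4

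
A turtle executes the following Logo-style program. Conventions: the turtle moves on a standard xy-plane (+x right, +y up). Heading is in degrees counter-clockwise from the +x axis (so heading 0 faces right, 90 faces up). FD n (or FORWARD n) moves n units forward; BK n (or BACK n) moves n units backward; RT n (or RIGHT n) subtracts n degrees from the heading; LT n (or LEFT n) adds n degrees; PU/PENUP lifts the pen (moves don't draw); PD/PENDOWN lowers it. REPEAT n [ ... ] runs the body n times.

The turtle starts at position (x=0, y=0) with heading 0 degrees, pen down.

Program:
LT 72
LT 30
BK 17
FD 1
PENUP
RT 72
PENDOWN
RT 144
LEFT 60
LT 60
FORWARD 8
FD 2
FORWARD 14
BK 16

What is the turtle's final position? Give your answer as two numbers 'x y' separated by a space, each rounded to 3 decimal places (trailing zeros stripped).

Answer: 11.283 -14.814

Derivation:
Executing turtle program step by step:
Start: pos=(0,0), heading=0, pen down
LT 72: heading 0 -> 72
LT 30: heading 72 -> 102
BK 17: (0,0) -> (3.534,-16.629) [heading=102, draw]
FD 1: (3.534,-16.629) -> (3.327,-15.65) [heading=102, draw]
PU: pen up
RT 72: heading 102 -> 30
PD: pen down
RT 144: heading 30 -> 246
LT 60: heading 246 -> 306
LT 60: heading 306 -> 6
FD 8: (3.327,-15.65) -> (11.283,-14.814) [heading=6, draw]
FD 2: (11.283,-14.814) -> (13.272,-14.605) [heading=6, draw]
FD 14: (13.272,-14.605) -> (27.195,-13.142) [heading=6, draw]
BK 16: (27.195,-13.142) -> (11.283,-14.814) [heading=6, draw]
Final: pos=(11.283,-14.814), heading=6, 6 segment(s) drawn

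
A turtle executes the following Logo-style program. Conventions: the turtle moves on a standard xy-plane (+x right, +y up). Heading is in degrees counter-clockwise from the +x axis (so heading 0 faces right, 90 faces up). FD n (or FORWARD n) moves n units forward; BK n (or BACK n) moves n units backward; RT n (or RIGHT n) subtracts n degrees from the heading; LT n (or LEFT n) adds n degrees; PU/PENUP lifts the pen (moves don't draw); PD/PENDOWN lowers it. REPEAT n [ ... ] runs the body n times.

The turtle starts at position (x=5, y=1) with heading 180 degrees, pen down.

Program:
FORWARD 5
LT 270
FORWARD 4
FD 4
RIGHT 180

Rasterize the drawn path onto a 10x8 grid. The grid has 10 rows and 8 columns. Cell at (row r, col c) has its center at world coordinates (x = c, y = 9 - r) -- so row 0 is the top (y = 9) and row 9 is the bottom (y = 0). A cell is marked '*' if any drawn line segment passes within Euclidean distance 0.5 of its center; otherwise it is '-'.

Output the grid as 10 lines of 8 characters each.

Segment 0: (5,1) -> (0,1)
Segment 1: (0,1) -> (0,5)
Segment 2: (0,5) -> (0,9)

Answer: *-------
*-------
*-------
*-------
*-------
*-------
*-------
*-------
******--
--------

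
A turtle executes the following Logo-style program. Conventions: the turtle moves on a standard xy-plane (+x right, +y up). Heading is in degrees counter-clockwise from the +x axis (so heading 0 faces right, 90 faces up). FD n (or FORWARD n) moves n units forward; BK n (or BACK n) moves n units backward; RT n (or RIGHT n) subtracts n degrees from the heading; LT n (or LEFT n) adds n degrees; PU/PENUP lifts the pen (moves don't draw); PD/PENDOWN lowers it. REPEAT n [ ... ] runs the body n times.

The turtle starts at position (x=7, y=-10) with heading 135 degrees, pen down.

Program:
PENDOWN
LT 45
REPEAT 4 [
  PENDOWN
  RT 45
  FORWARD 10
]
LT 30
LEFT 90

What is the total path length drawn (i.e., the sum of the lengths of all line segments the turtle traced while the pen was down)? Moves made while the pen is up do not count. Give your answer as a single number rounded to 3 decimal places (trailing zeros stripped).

Executing turtle program step by step:
Start: pos=(7,-10), heading=135, pen down
PD: pen down
LT 45: heading 135 -> 180
REPEAT 4 [
  -- iteration 1/4 --
  PD: pen down
  RT 45: heading 180 -> 135
  FD 10: (7,-10) -> (-0.071,-2.929) [heading=135, draw]
  -- iteration 2/4 --
  PD: pen down
  RT 45: heading 135 -> 90
  FD 10: (-0.071,-2.929) -> (-0.071,7.071) [heading=90, draw]
  -- iteration 3/4 --
  PD: pen down
  RT 45: heading 90 -> 45
  FD 10: (-0.071,7.071) -> (7,14.142) [heading=45, draw]
  -- iteration 4/4 --
  PD: pen down
  RT 45: heading 45 -> 0
  FD 10: (7,14.142) -> (17,14.142) [heading=0, draw]
]
LT 30: heading 0 -> 30
LT 90: heading 30 -> 120
Final: pos=(17,14.142), heading=120, 4 segment(s) drawn

Segment lengths:
  seg 1: (7,-10) -> (-0.071,-2.929), length = 10
  seg 2: (-0.071,-2.929) -> (-0.071,7.071), length = 10
  seg 3: (-0.071,7.071) -> (7,14.142), length = 10
  seg 4: (7,14.142) -> (17,14.142), length = 10
Total = 40

Answer: 40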